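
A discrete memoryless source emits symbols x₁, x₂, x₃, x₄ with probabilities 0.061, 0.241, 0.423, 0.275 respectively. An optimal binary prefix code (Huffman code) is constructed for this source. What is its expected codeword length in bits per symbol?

Repeatedly combine the two least-probable nodes; the expected code length is the sum of the merged weights.
merge 61/1000 + 241/1000 → 151/500
merge 11/40 + 151/500 → 577/1000
merge 423/1000 + 577/1000 → 1
L = 151/500 + 577/1000 + 1 = 1879/1000 = 1.879 bits/symbol.

1.879 bits/symbol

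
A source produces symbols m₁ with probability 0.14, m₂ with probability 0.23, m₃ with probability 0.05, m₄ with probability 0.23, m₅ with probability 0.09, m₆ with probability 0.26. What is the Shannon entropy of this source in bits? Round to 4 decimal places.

2.4065 bits

H = −Σ pᵢ log₂ pᵢ.
−0.14·log₂(0.14) = 0.3971
−0.23·log₂(0.23) = 0.4877
−0.05·log₂(0.05) = 0.2161
−0.23·log₂(0.23) = 0.4877
−0.09·log₂(0.09) = 0.3127
−0.26·log₂(0.26) = 0.5053
Sum ≈ 2.4065 → 2.4065 bits.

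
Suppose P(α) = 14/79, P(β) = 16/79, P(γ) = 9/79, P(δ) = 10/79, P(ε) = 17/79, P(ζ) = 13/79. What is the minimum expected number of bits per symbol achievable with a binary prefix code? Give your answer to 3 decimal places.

Repeatedly combine the two least-probable nodes; the expected code length is the sum of the merged weights.
merge 9/79 + 10/79 → 19/79
merge 13/79 + 14/79 → 27/79
merge 16/79 + 17/79 → 33/79
merge 19/79 + 27/79 → 46/79
merge 33/79 + 46/79 → 1
L = 19/79 + 27/79 + 33/79 + 46/79 + 1 = 204/79 ≈ 2.582 bits/symbol.

2.582 bits/symbol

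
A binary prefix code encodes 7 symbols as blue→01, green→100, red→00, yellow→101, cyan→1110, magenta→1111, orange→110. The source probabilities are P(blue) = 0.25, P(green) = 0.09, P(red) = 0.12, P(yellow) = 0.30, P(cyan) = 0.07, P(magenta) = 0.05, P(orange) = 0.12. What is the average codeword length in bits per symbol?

L̄ = Σ pᵢ·ℓᵢ = 0.25·2 + 0.09·3 + 0.12·2 + 0.30·3 + 0.07·4 + 0.05·4 + 0.12·3 = 2.75 bits/symbol.

2.75 bits/symbol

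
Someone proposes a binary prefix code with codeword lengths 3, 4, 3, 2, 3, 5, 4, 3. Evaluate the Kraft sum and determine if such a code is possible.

0.90625; yes

With common denominator 2^5 = 32: Σ 2^(−ℓᵢ) = 4/32 + 2/32 + 4/32 + 8/32 + 4/32 + 1/32 + 2/32 + 4/32 = 29/32 = 0.90625.
Kraft's inequality requires Σ ≤ 1; here Σ = 0.90625 ≤ 1, so such a prefix code exists.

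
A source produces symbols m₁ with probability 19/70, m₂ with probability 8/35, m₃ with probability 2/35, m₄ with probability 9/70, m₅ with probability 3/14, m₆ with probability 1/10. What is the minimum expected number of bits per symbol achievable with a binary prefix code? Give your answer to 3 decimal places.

2.443 bits/symbol

Repeatedly combine the two least-probable nodes; the expected code length is the sum of the merged weights.
merge 2/35 + 1/10 → 11/70
merge 9/70 + 11/70 → 2/7
merge 3/14 + 8/35 → 31/70
merge 19/70 + 2/7 → 39/70
merge 31/70 + 39/70 → 1
L = 11/70 + 2/7 + 31/70 + 39/70 + 1 = 171/70 ≈ 2.443 bits/symbol.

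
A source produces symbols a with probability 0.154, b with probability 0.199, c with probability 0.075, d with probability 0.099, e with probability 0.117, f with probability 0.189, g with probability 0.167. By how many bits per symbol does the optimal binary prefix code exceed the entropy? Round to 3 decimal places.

0.049 bits

Entropy H = −Σ p log₂ p ≈ 2.7374 bits.
Huffman merges: 3/40+99/1000→87/500; 117/1000+77/500→271/1000; 167/1000+87/500→341/1000; 189/1000+199/1000→97/250; 271/1000+341/1000→153/250; 97/250+153/250→1. L = 1393/500 ≈ 2.7860.
L − H = 2.7860 − 2.7374 = 0.049 bits.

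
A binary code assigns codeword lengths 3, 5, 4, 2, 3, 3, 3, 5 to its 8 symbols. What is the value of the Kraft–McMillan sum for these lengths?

0.875

With common denominator 2^5 = 32: Σ 2^(−ℓᵢ) = 4/32 + 1/32 + 2/32 + 8/32 + 4/32 + 4/32 + 4/32 + 1/32 = 28/32 = 0.875.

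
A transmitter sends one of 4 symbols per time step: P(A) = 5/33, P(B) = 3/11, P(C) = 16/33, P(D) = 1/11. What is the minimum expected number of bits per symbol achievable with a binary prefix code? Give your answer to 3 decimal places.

Repeatedly combine the two least-probable nodes; the expected code length is the sum of the merged weights.
merge 1/11 + 5/33 → 8/33
merge 8/33 + 3/11 → 17/33
merge 16/33 + 17/33 → 1
L = 8/33 + 17/33 + 1 = 58/33 ≈ 1.758 bits/symbol.

1.758 bits/symbol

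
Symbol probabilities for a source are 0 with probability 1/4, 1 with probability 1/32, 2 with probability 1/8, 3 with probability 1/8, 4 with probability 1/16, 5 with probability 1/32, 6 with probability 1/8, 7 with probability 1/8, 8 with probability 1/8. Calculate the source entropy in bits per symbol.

2.9375 bits

Each probability is a power of 1/2, so log₂(1/p) is an integer.
H = Σ p·log₂(1/p) = 1/4·2 + 1/32·5 + 1/8·3 + 1/8·3 + 1/16·4 + 1/32·5 + 1/8·3 + 1/8·3 + 1/8·3 = 2.9375 bits.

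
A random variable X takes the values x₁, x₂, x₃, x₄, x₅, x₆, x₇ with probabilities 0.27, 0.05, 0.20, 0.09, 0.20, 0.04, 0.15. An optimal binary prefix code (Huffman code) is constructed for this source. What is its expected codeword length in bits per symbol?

2.6 bits/symbol

Repeatedly combine the two least-probable nodes; the expected code length is the sum of the merged weights.
merge 1/25 + 1/20 → 9/100
merge 9/100 + 9/100 → 9/50
merge 3/20 + 9/50 → 33/100
merge 1/5 + 1/5 → 2/5
merge 27/100 + 33/100 → 3/5
merge 2/5 + 3/5 → 1
L = 9/100 + 9/50 + 33/100 + 2/5 + 3/5 + 1 = 13/5 = 2.6 bits/symbol.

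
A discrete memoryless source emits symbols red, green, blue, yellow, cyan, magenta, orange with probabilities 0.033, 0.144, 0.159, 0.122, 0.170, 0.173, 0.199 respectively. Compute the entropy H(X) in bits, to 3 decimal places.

2.693 bits

H = −Σ pᵢ log₂ pᵢ.
−0.033·log₂(0.033) = 0.1624
−0.144·log₂(0.144) = 0.4026
−0.159·log₂(0.159) = 0.4218
−0.122·log₂(0.122) = 0.3703
−0.170·log₂(0.170) = 0.4346
−0.173·log₂(0.173) = 0.4379
−0.199·log₂(0.199) = 0.4635
Sum ≈ 2.6931 → 2.693 bits.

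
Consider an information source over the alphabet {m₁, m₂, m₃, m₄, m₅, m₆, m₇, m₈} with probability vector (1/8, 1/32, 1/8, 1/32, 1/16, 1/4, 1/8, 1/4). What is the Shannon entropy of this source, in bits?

Each probability is a power of 1/2, so log₂(1/p) is an integer.
H = Σ p·log₂(1/p) = 1/8·3 + 1/32·5 + 1/8·3 + 1/32·5 + 1/16·4 + 1/4·2 + 1/8·3 + 1/4·2 = 2.6875 bits.

2.6875 bits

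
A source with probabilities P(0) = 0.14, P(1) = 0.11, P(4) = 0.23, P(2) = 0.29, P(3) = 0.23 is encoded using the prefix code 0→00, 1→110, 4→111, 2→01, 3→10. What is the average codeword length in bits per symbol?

L̄ = Σ pᵢ·ℓᵢ = 0.14·2 + 0.11·3 + 0.23·3 + 0.29·2 + 0.23·2 = 2.34 bits/symbol.

2.34 bits/symbol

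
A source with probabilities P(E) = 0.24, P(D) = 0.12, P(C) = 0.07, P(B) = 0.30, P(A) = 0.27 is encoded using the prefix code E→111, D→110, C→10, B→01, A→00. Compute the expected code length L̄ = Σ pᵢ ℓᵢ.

L̄ = Σ pᵢ·ℓᵢ = 0.24·3 + 0.12·3 + 0.07·2 + 0.30·2 + 0.27·2 = 2.36 bits/symbol.

2.36 bits/symbol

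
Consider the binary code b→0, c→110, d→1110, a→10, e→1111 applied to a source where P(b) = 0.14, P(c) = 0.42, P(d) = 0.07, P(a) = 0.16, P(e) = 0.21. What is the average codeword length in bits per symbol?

L̄ = Σ pᵢ·ℓᵢ = 0.14·1 + 0.42·3 + 0.07·4 + 0.16·2 + 0.21·4 = 2.84 bits/symbol.

2.84 bits/symbol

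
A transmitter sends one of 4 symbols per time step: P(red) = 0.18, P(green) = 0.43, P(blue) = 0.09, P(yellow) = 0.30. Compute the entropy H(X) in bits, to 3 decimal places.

1.803 bits

H = −Σ pᵢ log₂ pᵢ.
−0.18·log₂(0.18) = 0.4453
−0.43·log₂(0.43) = 0.5236
−0.09·log₂(0.09) = 0.3127
−0.30·log₂(0.30) = 0.5211
Sum ≈ 1.8026 → 1.803 bits.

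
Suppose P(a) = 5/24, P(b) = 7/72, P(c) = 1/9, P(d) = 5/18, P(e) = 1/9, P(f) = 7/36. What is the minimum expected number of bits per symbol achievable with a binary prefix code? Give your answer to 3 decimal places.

2.514 bits/symbol

Repeatedly combine the two least-probable nodes; the expected code length is the sum of the merged weights.
merge 7/72 + 1/9 → 5/24
merge 1/9 + 7/36 → 11/36
merge 5/24 + 5/24 → 5/12
merge 5/18 + 11/36 → 7/12
merge 5/12 + 7/12 → 1
L = 5/24 + 11/36 + 5/12 + 7/12 + 1 = 181/72 ≈ 2.514 bits/symbol.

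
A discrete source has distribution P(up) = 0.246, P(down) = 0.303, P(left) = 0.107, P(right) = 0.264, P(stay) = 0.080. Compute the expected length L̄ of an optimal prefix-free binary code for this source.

Repeatedly combine the two least-probable nodes; the expected code length is the sum of the merged weights.
merge 2/25 + 107/1000 → 187/1000
merge 187/1000 + 123/500 → 433/1000
merge 33/125 + 303/1000 → 567/1000
merge 433/1000 + 567/1000 → 1
L = 187/1000 + 433/1000 + 567/1000 + 1 = 2187/1000 = 2.187 bits/symbol.

2.187 bits/symbol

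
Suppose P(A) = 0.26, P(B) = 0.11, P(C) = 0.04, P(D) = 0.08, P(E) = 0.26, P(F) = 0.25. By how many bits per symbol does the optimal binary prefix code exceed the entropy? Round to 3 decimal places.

Entropy H = −Σ p log₂ p ≈ 2.3381 bits.
Huffman merges: 1/25+2/25→3/25; 11/100+3/25→23/100; 23/100+1/4→12/25; 13/50+13/50→13/25; 12/25+13/25→1. L = 47/20 ≈ 2.3500.
L − H = 2.3500 − 2.3381 = 0.012 bits.

0.012 bits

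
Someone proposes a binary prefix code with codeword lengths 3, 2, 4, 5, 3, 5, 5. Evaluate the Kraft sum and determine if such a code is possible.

0.65625; yes

With common denominator 2^5 = 32: Σ 2^(−ℓᵢ) = 4/32 + 8/32 + 2/32 + 1/32 + 4/32 + 1/32 + 1/32 = 21/32 = 0.65625.
Kraft's inequality requires Σ ≤ 1; here Σ = 0.65625 ≤ 1, so such a prefix code exists.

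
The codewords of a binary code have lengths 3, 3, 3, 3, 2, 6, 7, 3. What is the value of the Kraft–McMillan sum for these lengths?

With common denominator 2^7 = 128: Σ 2^(−ℓᵢ) = 16/128 + 16/128 + 16/128 + 16/128 + 32/128 + 2/128 + 1/128 + 16/128 = 115/128 = 0.8984375.

0.8984375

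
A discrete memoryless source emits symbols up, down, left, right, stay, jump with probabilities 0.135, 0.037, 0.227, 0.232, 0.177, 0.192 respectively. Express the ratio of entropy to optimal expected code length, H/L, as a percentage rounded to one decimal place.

Entropy H = −Σ p log₂ p ≈ 2.4399 bits.
Huffman merges: 37/1000+27/200→43/250; 43/250+177/1000→349/1000; 24/125+227/1000→419/1000; 29/125+349/1000→581/1000; 419/1000+581/1000→1. L = 2521/1000 ≈ 2.5210.
Efficiency = H/L = 2.4399/2.5210 = 96.8%.

96.8%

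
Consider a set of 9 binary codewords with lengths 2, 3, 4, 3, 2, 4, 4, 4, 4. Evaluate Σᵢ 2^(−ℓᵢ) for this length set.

1.0625

With common denominator 2^4 = 16: Σ 2^(−ℓᵢ) = 4/16 + 2/16 + 1/16 + 2/16 + 4/16 + 1/16 + 1/16 + 1/16 + 1/16 = 17/16 = 1.0625.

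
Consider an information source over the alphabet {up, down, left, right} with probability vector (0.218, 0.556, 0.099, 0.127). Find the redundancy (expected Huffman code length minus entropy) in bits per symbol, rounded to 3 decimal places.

Entropy H = −Σ p log₂ p ≈ 1.6583 bits.
Huffman merges: 99/1000+127/1000→113/500; 109/500+113/500→111/250; 111/250+139/250→1. L = 167/100 ≈ 1.6700.
L − H = 1.6700 − 1.6583 = 0.012 bits.

0.012 bits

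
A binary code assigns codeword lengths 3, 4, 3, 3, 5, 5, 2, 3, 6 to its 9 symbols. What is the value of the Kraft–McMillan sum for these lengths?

0.890625

With common denominator 2^6 = 64: Σ 2^(−ℓᵢ) = 8/64 + 4/64 + 8/64 + 8/64 + 2/64 + 2/64 + 16/64 + 8/64 + 1/64 = 57/64 = 0.890625.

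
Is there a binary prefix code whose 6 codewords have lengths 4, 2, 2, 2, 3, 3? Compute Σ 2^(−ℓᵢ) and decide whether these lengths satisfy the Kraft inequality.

With common denominator 2^4 = 16: Σ 2^(−ℓᵢ) = 1/16 + 4/16 + 4/16 + 4/16 + 2/16 + 2/16 = 17/16 = 1.0625.
Kraft's inequality requires Σ ≤ 1; here Σ = 1.0625 > 1, so no such prefix code exists.

1.0625; no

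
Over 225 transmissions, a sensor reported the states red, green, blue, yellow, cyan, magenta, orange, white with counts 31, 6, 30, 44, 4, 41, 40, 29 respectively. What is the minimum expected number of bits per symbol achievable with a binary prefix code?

2.84 bits/symbol

Probabilities are the counts divided by 225.
Repeatedly combine the two least-probable nodes; the expected code length is the sum of the merged weights.
merge 4/225 + 2/75 → 2/45
merge 2/45 + 29/225 → 13/75
merge 2/15 + 31/225 → 61/225
merge 13/75 + 8/45 → 79/225
merge 41/225 + 44/225 → 17/45
merge 61/225 + 79/225 → 28/45
merge 17/45 + 28/45 → 1
L = 2/45 + 13/75 + 61/225 + 79/225 + 17/45 + 28/45 + 1 = 71/25 = 2.84 bits/symbol.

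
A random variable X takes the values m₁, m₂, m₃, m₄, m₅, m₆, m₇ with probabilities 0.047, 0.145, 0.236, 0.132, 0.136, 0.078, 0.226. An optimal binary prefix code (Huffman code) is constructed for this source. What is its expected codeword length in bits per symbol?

Repeatedly combine the two least-probable nodes; the expected code length is the sum of the merged weights.
merge 47/1000 + 39/500 → 1/8
merge 1/8 + 33/250 → 257/1000
merge 17/125 + 29/200 → 281/1000
merge 113/500 + 59/250 → 231/500
merge 257/1000 + 281/1000 → 269/500
merge 231/500 + 269/500 → 1
L = 1/8 + 257/1000 + 281/1000 + 231/500 + 269/500 + 1 = 2663/1000 = 2.663 bits/symbol.

2.663 bits/symbol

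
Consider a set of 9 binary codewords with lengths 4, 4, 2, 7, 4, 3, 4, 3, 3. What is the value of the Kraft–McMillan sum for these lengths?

With common denominator 2^7 = 128: Σ 2^(−ℓᵢ) = 8/128 + 8/128 + 32/128 + 1/128 + 8/128 + 16/128 + 8/128 + 16/128 + 16/128 = 113/128 = 0.8828125.

0.8828125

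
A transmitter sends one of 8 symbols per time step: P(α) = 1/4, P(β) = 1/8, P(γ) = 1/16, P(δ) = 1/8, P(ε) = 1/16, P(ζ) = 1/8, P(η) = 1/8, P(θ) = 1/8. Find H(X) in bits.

Each probability is a power of 1/2, so log₂(1/p) is an integer.
H = Σ p·log₂(1/p) = 1/4·2 + 1/8·3 + 1/16·4 + 1/8·3 + 1/16·4 + 1/8·3 + 1/8·3 + 1/8·3 = 2.875 bits.

2.875 bits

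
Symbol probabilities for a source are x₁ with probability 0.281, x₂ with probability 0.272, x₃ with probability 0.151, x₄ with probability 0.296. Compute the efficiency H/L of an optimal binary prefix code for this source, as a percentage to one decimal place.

Entropy H = −Σ p log₂ p ≈ 1.9572 bits.
Huffman merges: 151/1000+34/125→423/1000; 281/1000+37/125→577/1000; 423/1000+577/1000→1. L = 2 ≈ 2.0000.
Efficiency = H/L = 1.9572/2.0000 = 97.9%.

97.9%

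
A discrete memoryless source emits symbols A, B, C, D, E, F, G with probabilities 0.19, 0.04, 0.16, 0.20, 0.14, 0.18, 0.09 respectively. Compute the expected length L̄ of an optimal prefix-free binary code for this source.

Repeatedly combine the two least-probable nodes; the expected code length is the sum of the merged weights.
merge 1/25 + 9/100 → 13/100
merge 13/100 + 7/50 → 27/100
merge 4/25 + 9/50 → 17/50
merge 19/100 + 1/5 → 39/100
merge 27/100 + 17/50 → 61/100
merge 39/100 + 61/100 → 1
L = 13/100 + 27/100 + 17/50 + 39/100 + 61/100 + 1 = 137/50 = 2.74 bits/symbol.

2.74 bits/symbol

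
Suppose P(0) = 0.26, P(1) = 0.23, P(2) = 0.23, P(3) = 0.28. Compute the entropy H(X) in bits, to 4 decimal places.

1.9948 bits

H = −Σ pᵢ log₂ pᵢ.
−0.26·log₂(0.26) = 0.5053
−0.23·log₂(0.23) = 0.4877
−0.23·log₂(0.23) = 0.4877
−0.28·log₂(0.28) = 0.5142
Sum ≈ 1.9948 → 1.9948 bits.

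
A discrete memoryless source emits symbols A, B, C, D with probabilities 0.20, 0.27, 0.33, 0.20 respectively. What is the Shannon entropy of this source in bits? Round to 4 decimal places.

H = −Σ pᵢ log₂ pᵢ.
−0.20·log₂(0.20) = 0.4644
−0.27·log₂(0.27) = 0.5100
−0.33·log₂(0.33) = 0.5278
−0.20·log₂(0.20) = 0.4644
Sum ≈ 1.9666 → 1.9666 bits.

1.9666 bits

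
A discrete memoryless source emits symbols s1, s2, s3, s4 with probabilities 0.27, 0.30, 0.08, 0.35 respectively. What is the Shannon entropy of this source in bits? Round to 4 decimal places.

H = −Σ pᵢ log₂ pᵢ.
−0.27·log₂(0.27) = 0.5100
−0.30·log₂(0.30) = 0.5211
−0.08·log₂(0.08) = 0.2915
−0.35·log₂(0.35) = 0.5301
Sum ≈ 1.8527 → 1.8527 bits.

1.8527 bits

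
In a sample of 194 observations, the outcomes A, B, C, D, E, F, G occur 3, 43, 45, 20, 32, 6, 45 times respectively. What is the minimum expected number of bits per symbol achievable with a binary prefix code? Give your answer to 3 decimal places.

Probabilities are the counts divided by 194.
Repeatedly combine the two least-probable nodes; the expected code length is the sum of the merged weights.
merge 3/194 + 3/97 → 9/194
merge 9/194 + 10/97 → 29/194
merge 29/194 + 16/97 → 61/194
merge 43/194 + 45/194 → 44/97
merge 45/194 + 61/194 → 53/97
merge 44/97 + 53/97 → 1
L = 9/194 + 29/194 + 61/194 + 44/97 + 53/97 + 1 = 487/194 ≈ 2.510 bits/symbol.

2.510 bits/symbol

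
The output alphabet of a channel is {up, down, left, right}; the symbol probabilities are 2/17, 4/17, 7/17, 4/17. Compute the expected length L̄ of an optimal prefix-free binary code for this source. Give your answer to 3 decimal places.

1.941 bits/symbol

Repeatedly combine the two least-probable nodes; the expected code length is the sum of the merged weights.
merge 2/17 + 4/17 → 6/17
merge 4/17 + 6/17 → 10/17
merge 7/17 + 10/17 → 1
L = 6/17 + 10/17 + 1 = 33/17 ≈ 1.941 bits/symbol.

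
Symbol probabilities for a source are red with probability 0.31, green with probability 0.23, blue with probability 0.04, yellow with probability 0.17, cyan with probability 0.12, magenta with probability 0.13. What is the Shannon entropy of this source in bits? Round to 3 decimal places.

H = −Σ pᵢ log₂ pᵢ.
−0.31·log₂(0.31) = 0.5238
−0.23·log₂(0.23) = 0.4877
−0.04·log₂(0.04) = 0.1858
−0.17·log₂(0.17) = 0.4346
−0.12·log₂(0.12) = 0.3671
−0.13·log₂(0.13) = 0.3826
Sum ≈ 2.3815 → 2.382 bits.

2.382 bits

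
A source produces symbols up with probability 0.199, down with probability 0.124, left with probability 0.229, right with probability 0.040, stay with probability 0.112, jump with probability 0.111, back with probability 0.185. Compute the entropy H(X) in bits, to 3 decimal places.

H = −Σ pᵢ log₂ pᵢ.
−0.199·log₂(0.199) = 0.4635
−0.124·log₂(0.124) = 0.3734
−0.229·log₂(0.229) = 0.4870
−0.040·log₂(0.040) = 0.1858
−0.112·log₂(0.112) = 0.3537
−0.111·log₂(0.111) = 0.3520
−0.185·log₂(0.185) = 0.4504
Sum ≈ 2.6658 → 2.666 bits.

2.666 bits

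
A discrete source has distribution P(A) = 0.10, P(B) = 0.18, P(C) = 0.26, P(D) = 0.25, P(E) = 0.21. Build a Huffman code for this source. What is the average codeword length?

2.28 bits/symbol

Repeatedly combine the two least-probable nodes; the expected code length is the sum of the merged weights.
merge 1/10 + 9/50 → 7/25
merge 21/100 + 1/4 → 23/50
merge 13/50 + 7/25 → 27/50
merge 23/50 + 27/50 → 1
L = 7/25 + 23/50 + 27/50 + 1 = 57/25 = 2.28 bits/symbol.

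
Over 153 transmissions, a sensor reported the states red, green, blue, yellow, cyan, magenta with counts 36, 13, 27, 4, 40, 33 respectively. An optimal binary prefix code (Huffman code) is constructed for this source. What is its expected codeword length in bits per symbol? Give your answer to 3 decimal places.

Probabilities are the counts divided by 153.
Repeatedly combine the two least-probable nodes; the expected code length is the sum of the merged weights.
merge 4/153 + 13/153 → 1/9
merge 1/9 + 3/17 → 44/153
merge 11/51 + 4/17 → 23/51
merge 40/153 + 44/153 → 28/51
merge 23/51 + 28/51 → 1
L = 1/9 + 44/153 + 23/51 + 28/51 + 1 = 367/153 ≈ 2.399 bits/symbol.

2.399 bits/symbol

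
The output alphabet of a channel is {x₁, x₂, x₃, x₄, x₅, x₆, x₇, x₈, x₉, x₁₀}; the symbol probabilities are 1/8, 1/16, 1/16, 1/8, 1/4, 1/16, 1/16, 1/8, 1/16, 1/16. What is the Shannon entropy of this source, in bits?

3.125 bits

Each probability is a power of 1/2, so log₂(1/p) is an integer.
H = Σ p·log₂(1/p) = 1/8·3 + 1/16·4 + 1/16·4 + 1/8·3 + 1/4·2 + 1/16·4 + 1/16·4 + 1/8·3 + 1/16·4 + 1/16·4 = 3.125 bits.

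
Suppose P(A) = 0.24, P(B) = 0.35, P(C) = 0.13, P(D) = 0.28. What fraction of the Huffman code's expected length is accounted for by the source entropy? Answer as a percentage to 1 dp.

96.1%

Entropy H = −Σ p log₂ p ≈ 1.9211 bits.
Huffman merges: 13/100+6/25→37/100; 7/25+7/20→63/100; 37/100+63/100→1. L = 2 ≈ 2.0000.
Efficiency = H/L = 1.9211/2.0000 = 96.1%.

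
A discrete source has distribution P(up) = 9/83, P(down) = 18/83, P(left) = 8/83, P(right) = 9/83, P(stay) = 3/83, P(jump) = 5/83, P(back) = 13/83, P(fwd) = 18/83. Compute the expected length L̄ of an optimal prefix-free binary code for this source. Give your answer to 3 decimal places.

2.855 bits/symbol

Repeatedly combine the two least-probable nodes; the expected code length is the sum of the merged weights.
merge 3/83 + 5/83 → 8/83
merge 8/83 + 8/83 → 16/83
merge 9/83 + 9/83 → 18/83
merge 13/83 + 16/83 → 29/83
merge 18/83 + 18/83 → 36/83
merge 18/83 + 29/83 → 47/83
merge 36/83 + 47/83 → 1
L = 8/83 + 16/83 + 18/83 + 29/83 + 36/83 + 47/83 + 1 = 237/83 ≈ 2.855 bits/symbol.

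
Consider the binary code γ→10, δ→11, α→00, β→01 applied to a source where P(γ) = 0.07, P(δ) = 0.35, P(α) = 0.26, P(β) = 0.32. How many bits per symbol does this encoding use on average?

2 bits/symbol

L̄ = Σ pᵢ·ℓᵢ = 0.07·2 + 0.35·2 + 0.26·2 + 0.32·2 = 2 bits/symbol.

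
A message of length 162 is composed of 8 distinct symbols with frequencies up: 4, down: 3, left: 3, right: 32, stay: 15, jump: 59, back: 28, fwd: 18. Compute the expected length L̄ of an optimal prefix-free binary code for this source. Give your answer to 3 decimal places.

2.519 bits/symbol

Probabilities are the counts divided by 162.
Repeatedly combine the two least-probable nodes; the expected code length is the sum of the merged weights.
merge 1/54 + 1/54 → 1/27
merge 2/81 + 1/27 → 5/81
merge 5/81 + 5/54 → 25/162
merge 1/9 + 25/162 → 43/162
merge 14/81 + 16/81 → 10/27
merge 43/162 + 59/162 → 17/27
merge 10/27 + 17/27 → 1
L = 1/27 + 5/81 + 25/162 + 43/162 + 10/27 + 17/27 + 1 = 68/27 ≈ 2.519 bits/symbol.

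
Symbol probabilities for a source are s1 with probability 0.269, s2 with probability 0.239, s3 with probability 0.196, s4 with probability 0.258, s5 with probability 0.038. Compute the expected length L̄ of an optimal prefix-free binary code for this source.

Repeatedly combine the two least-probable nodes; the expected code length is the sum of the merged weights.
merge 19/500 + 49/250 → 117/500
merge 117/500 + 239/1000 → 473/1000
merge 129/500 + 269/1000 → 527/1000
merge 473/1000 + 527/1000 → 1
L = 117/500 + 473/1000 + 527/1000 + 1 = 1117/500 = 2.234 bits/symbol.

2.234 bits/symbol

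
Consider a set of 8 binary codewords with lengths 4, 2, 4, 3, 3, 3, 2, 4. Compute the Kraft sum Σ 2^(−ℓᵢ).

With common denominator 2^4 = 16: Σ 2^(−ℓᵢ) = 1/16 + 4/16 + 1/16 + 2/16 + 2/16 + 2/16 + 4/16 + 1/16 = 17/16 = 1.0625.

1.0625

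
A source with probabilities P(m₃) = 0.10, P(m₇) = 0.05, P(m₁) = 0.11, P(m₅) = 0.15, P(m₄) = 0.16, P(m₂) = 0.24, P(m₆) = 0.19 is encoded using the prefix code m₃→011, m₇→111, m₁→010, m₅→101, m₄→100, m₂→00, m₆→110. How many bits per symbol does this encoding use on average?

2.76 bits/symbol

L̄ = Σ pᵢ·ℓᵢ = 0.10·3 + 0.05·3 + 0.11·3 + 0.15·3 + 0.16·3 + 0.24·2 + 0.19·3 = 2.76 bits/symbol.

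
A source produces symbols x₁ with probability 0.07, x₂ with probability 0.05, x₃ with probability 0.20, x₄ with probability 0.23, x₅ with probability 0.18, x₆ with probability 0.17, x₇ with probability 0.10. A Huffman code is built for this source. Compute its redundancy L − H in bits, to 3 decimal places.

0.041 bits

Entropy H = −Σ p log₂ p ≈ 2.6488 bits.
Huffman merges: 1/20+7/100→3/25; 1/10+3/25→11/50; 17/100+9/50→7/20; 1/5+11/50→21/50; 23/100+7/20→29/50; 21/50+29/50→1. L = 269/100 ≈ 2.6900.
L − H = 2.6900 − 2.6488 = 0.041 bits.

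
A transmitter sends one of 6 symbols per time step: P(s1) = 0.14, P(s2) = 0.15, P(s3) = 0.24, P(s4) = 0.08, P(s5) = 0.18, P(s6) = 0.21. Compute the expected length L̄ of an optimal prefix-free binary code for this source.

Repeatedly combine the two least-probable nodes; the expected code length is the sum of the merged weights.
merge 2/25 + 7/50 → 11/50
merge 3/20 + 9/50 → 33/100
merge 21/100 + 11/50 → 43/100
merge 6/25 + 33/100 → 57/100
merge 43/100 + 57/100 → 1
L = 11/50 + 33/100 + 43/100 + 57/100 + 1 = 51/20 = 2.55 bits/symbol.

2.55 bits/symbol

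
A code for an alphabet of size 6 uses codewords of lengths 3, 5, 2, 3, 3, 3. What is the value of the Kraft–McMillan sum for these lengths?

With common denominator 2^5 = 32: Σ 2^(−ℓᵢ) = 4/32 + 1/32 + 8/32 + 4/32 + 4/32 + 4/32 = 25/32 = 0.78125.

0.78125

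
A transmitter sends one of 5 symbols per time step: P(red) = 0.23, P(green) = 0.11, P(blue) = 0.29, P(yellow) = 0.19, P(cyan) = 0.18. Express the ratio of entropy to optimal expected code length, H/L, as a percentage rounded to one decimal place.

Entropy H = −Σ p log₂ p ≈ 2.2564 bits.
Huffman merges: 11/100+9/50→29/100; 19/100+23/100→21/50; 29/100+29/100→29/50; 21/50+29/50→1. L = 229/100 ≈ 2.2900.
Efficiency = H/L = 2.2564/2.2900 = 98.5%.

98.5%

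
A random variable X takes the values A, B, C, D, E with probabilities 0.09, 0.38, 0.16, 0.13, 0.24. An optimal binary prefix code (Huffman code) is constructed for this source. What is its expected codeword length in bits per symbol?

Repeatedly combine the two least-probable nodes; the expected code length is the sum of the merged weights.
merge 9/100 + 13/100 → 11/50
merge 4/25 + 11/50 → 19/50
merge 6/25 + 19/50 → 31/50
merge 19/50 + 31/50 → 1
L = 11/50 + 19/50 + 31/50 + 1 = 111/50 = 2.22 bits/symbol.

2.22 bits/symbol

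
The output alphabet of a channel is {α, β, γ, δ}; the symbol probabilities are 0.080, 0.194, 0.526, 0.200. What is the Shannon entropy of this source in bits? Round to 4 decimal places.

H = −Σ pᵢ log₂ pᵢ.
−0.080·log₂(0.080) = 0.2915
−0.194·log₂(0.194) = 0.4590
−0.526·log₂(0.526) = 0.4875
−0.200·log₂(0.200) = 0.4644
Sum ≈ 1.7024 → 1.7024 bits.

1.7024 bits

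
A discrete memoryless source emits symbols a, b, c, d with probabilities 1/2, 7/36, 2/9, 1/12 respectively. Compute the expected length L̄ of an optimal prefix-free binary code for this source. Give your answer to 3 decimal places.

1.778 bits/symbol

Repeatedly combine the two least-probable nodes; the expected code length is the sum of the merged weights.
merge 1/12 + 7/36 → 5/18
merge 2/9 + 5/18 → 1/2
merge 1/2 + 1/2 → 1
L = 5/18 + 1/2 + 1 = 16/9 ≈ 1.778 bits/symbol.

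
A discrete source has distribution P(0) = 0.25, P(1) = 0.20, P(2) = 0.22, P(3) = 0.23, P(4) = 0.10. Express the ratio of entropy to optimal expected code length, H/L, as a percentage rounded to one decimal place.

98.5%

Entropy H = −Σ p log₂ p ≈ 2.2648 bits.
Huffman merges: 1/10+1/5→3/10; 11/50+23/100→9/20; 1/4+3/10→11/20; 9/20+11/20→1. L = 23/10 ≈ 2.3000.
Efficiency = H/L = 2.2648/2.3000 = 98.5%.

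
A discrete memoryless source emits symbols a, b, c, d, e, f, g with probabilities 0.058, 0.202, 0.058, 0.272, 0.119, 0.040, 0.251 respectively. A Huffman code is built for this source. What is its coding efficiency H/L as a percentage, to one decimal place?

Entropy H = −Σ p log₂ p ≈ 2.5053 bits.
Huffman merges: 1/25+29/500→49/500; 29/500+49/500→39/250; 119/1000+39/250→11/40; 101/500+251/1000→453/1000; 34/125+11/40→547/1000; 453/1000+547/1000→1. L = 2529/1000 ≈ 2.5290.
Efficiency = H/L = 2.5053/2.5290 = 99.1%.

99.1%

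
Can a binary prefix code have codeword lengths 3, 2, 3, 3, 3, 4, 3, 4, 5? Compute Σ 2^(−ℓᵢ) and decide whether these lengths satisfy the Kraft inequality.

1.03125; no

With common denominator 2^5 = 32: Σ 2^(−ℓᵢ) = 4/32 + 8/32 + 4/32 + 4/32 + 4/32 + 2/32 + 4/32 + 2/32 + 1/32 = 33/32 = 1.03125.
Kraft's inequality requires Σ ≤ 1; here Σ = 1.03125 > 1, so no such prefix code exists.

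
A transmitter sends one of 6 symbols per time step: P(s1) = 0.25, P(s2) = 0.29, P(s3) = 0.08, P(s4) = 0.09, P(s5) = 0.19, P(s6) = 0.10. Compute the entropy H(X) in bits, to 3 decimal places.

2.409 bits

H = −Σ pᵢ log₂ pᵢ.
−0.25·log₂(0.25) = 0.5000
−0.29·log₂(0.29) = 0.5179
−0.08·log₂(0.08) = 0.2915
−0.09·log₂(0.09) = 0.3127
−0.19·log₂(0.19) = 0.4552
−0.10·log₂(0.10) = 0.3322
Sum ≈ 2.4095 → 2.409 bits.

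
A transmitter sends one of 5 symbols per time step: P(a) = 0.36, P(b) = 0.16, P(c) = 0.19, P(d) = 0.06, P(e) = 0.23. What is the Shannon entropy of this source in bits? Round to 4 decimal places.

H = −Σ pᵢ log₂ pᵢ.
−0.36·log₂(0.36) = 0.5306
−0.16·log₂(0.16) = 0.4230
−0.19·log₂(0.19) = 0.4552
−0.06·log₂(0.06) = 0.2435
−0.23·log₂(0.23) = 0.4877
Sum ≈ 2.1401 → 2.1401 bits.

2.1401 bits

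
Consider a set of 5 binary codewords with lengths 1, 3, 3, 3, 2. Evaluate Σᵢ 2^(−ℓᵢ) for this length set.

With common denominator 2^3 = 8: Σ 2^(−ℓᵢ) = 4/8 + 1/8 + 1/8 + 1/8 + 2/8 = 9/8 = 1.125.

1.125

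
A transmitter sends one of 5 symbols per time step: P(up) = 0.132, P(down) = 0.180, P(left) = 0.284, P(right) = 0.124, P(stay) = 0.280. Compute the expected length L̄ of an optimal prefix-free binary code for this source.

2.256 bits/symbol

Repeatedly combine the two least-probable nodes; the expected code length is the sum of the merged weights.
merge 31/250 + 33/250 → 32/125
merge 9/50 + 32/125 → 109/250
merge 7/25 + 71/250 → 141/250
merge 109/250 + 141/250 → 1
L = 32/125 + 109/250 + 141/250 + 1 = 282/125 = 2.256 bits/symbol.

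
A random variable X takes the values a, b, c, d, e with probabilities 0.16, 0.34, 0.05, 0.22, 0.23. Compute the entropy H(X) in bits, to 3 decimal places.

H = −Σ pᵢ log₂ pᵢ.
−0.16·log₂(0.16) = 0.4230
−0.34·log₂(0.34) = 0.5292
−0.05·log₂(0.05) = 0.2161
−0.22·log₂(0.22) = 0.4806
−0.23·log₂(0.23) = 0.4877
Sum ≈ 2.1365 → 2.137 bits.

2.137 bits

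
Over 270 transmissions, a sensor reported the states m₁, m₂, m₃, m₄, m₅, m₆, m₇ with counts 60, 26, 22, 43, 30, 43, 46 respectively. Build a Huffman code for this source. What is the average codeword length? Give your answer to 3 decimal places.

Probabilities are the counts divided by 270.
Repeatedly combine the two least-probable nodes; the expected code length is the sum of the merged weights.
merge 11/135 + 13/135 → 8/45
merge 1/9 + 43/270 → 73/270
merge 43/270 + 23/135 → 89/270
merge 8/45 + 2/9 → 2/5
merge 73/270 + 89/270 → 3/5
merge 2/5 + 3/5 → 1
L = 8/45 + 73/270 + 89/270 + 2/5 + 3/5 + 1 = 25/9 ≈ 2.778 bits/symbol.

2.778 bits/symbol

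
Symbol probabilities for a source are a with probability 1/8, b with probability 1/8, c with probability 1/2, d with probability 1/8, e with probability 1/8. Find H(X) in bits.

2 bits

Each probability is a power of 1/2, so log₂(1/p) is an integer.
H = Σ p·log₂(1/p) = 1/8·3 + 1/8·3 + 1/2·1 + 1/8·3 + 1/8·3 = 2 bits.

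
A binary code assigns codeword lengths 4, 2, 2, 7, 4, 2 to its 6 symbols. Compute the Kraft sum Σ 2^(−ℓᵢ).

0.8828125

With common denominator 2^7 = 128: Σ 2^(−ℓᵢ) = 8/128 + 32/128 + 32/128 + 1/128 + 8/128 + 32/128 = 113/128 = 0.8828125.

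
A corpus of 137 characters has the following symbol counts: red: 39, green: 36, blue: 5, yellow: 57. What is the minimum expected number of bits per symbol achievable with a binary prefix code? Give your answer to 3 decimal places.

1.883 bits/symbol

Probabilities are the counts divided by 137.
Repeatedly combine the two least-probable nodes; the expected code length is the sum of the merged weights.
merge 5/137 + 36/137 → 41/137
merge 39/137 + 41/137 → 80/137
merge 57/137 + 80/137 → 1
L = 41/137 + 80/137 + 1 = 258/137 ≈ 1.883 bits/symbol.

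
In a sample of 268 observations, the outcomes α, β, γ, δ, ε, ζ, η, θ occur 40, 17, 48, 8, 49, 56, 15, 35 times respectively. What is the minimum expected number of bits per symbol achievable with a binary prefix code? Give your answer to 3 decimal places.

Probabilities are the counts divided by 268.
Repeatedly combine the two least-probable nodes; the expected code length is the sum of the merged weights.
merge 2/67 + 15/268 → 23/268
merge 17/268 + 23/268 → 10/67
merge 35/268 + 10/67 → 75/268
merge 10/67 + 12/67 → 22/67
merge 49/268 + 14/67 → 105/268
merge 75/268 + 22/67 → 163/268
merge 105/268 + 163/268 → 1
L = 23/268 + 10/67 + 75/268 + 22/67 + 105/268 + 163/268 + 1 = 381/134 ≈ 2.843 bits/symbol.

2.843 bits/symbol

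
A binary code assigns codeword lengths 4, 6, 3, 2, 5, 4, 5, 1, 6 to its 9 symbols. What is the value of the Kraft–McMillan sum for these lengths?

1.09375

With common denominator 2^6 = 64: Σ 2^(−ℓᵢ) = 4/64 + 1/64 + 8/64 + 16/64 + 2/64 + 4/64 + 2/64 + 32/64 + 1/64 = 70/64 = 1.09375.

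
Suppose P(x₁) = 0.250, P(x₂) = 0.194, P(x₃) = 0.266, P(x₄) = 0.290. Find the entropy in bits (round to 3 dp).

1.985 bits

H = −Σ pᵢ log₂ pᵢ.
−0.250·log₂(0.250) = 0.5000
−0.194·log₂(0.194) = 0.4590
−0.266·log₂(0.266) = 0.5082
−0.290·log₂(0.290) = 0.5179
Sum ≈ 1.9851 → 1.985 bits.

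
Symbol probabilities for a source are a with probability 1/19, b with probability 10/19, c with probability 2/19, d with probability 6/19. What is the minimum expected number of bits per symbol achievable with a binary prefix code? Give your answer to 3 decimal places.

1.632 bits/symbol

Repeatedly combine the two least-probable nodes; the expected code length is the sum of the merged weights.
merge 1/19 + 2/19 → 3/19
merge 3/19 + 6/19 → 9/19
merge 9/19 + 10/19 → 1
L = 3/19 + 9/19 + 1 = 31/19 ≈ 1.632 bits/symbol.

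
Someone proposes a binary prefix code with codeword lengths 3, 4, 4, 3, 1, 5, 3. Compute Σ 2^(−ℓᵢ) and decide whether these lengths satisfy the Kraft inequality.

With common denominator 2^5 = 32: Σ 2^(−ℓᵢ) = 4/32 + 2/32 + 2/32 + 4/32 + 16/32 + 1/32 + 4/32 = 33/32 = 1.03125.
Kraft's inequality requires Σ ≤ 1; here Σ = 1.03125 > 1, so no such prefix code exists.

1.03125; no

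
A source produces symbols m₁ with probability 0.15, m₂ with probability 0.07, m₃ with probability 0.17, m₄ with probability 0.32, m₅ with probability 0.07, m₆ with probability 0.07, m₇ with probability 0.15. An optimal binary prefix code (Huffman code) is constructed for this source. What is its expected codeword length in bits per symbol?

2.65 bits/symbol

Repeatedly combine the two least-probable nodes; the expected code length is the sum of the merged weights.
merge 7/100 + 7/100 → 7/50
merge 7/100 + 7/50 → 21/100
merge 3/20 + 3/20 → 3/10
merge 17/100 + 21/100 → 19/50
merge 3/10 + 8/25 → 31/50
merge 19/50 + 31/50 → 1
L = 7/50 + 21/100 + 3/10 + 19/50 + 31/50 + 1 = 53/20 = 2.65 bits/symbol.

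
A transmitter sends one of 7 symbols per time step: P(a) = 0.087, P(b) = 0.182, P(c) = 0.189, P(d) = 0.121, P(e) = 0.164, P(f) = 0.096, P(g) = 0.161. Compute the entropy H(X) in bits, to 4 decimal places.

H = −Σ pᵢ log₂ pᵢ.
−0.087·log₂(0.087) = 0.3065
−0.182·log₂(0.182) = 0.4474
−0.189·log₂(0.189) = 0.4543
−0.121·log₂(0.121) = 0.3687
−0.164·log₂(0.164) = 0.4278
−0.096·log₂(0.096) = 0.3246
−0.161·log₂(0.161) = 0.4242
Sum ≈ 2.7533 → 2.7533 bits.

2.7533 bits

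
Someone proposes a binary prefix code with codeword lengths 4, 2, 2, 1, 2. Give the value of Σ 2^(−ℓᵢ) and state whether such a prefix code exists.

1.3125; no

With common denominator 2^4 = 16: Σ 2^(−ℓᵢ) = 1/16 + 4/16 + 4/16 + 8/16 + 4/16 = 21/16 = 1.3125.
Kraft's inequality requires Σ ≤ 1; here Σ = 1.3125 > 1, so no such prefix code exists.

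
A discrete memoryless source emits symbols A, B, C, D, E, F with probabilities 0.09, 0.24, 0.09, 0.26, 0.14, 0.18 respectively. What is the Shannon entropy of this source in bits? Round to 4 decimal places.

2.4671 bits

H = −Σ pᵢ log₂ pᵢ.
−0.09·log₂(0.09) = 0.3127
−0.24·log₂(0.24) = 0.4941
−0.09·log₂(0.09) = 0.3127
−0.26·log₂(0.26) = 0.5053
−0.14·log₂(0.14) = 0.3971
−0.18·log₂(0.18) = 0.4453
Sum ≈ 2.4671 → 2.4671 bits.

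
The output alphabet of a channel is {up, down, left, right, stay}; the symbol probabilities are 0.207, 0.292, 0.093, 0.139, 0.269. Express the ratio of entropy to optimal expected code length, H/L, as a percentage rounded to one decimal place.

99.1%

Entropy H = −Σ p log₂ p ≈ 2.2129 bits.
Huffman merges: 93/1000+139/1000→29/125; 207/1000+29/125→439/1000; 269/1000+73/250→561/1000; 439/1000+561/1000→1. L = 279/125 ≈ 2.2320.
Efficiency = H/L = 2.2129/2.2320 = 99.1%.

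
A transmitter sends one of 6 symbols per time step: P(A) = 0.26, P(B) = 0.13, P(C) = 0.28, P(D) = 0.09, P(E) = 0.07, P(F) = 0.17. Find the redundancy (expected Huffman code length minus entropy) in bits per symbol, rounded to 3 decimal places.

Entropy H = −Σ p log₂ p ≈ 2.4179 bits.
Huffman merges: 7/100+9/100→4/25; 13/100+4/25→29/100; 17/100+13/50→43/100; 7/25+29/100→57/100; 43/100+57/100→1. L = 49/20 ≈ 2.4500.
L − H = 2.4500 − 2.4179 = 0.032 bits.

0.032 bits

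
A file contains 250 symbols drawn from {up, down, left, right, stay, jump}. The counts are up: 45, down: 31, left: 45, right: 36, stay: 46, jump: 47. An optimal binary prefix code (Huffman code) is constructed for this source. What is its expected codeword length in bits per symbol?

2.628 bits/symbol

Probabilities are the counts divided by 250.
Repeatedly combine the two least-probable nodes; the expected code length is the sum of the merged weights.
merge 31/250 + 18/125 → 67/250
merge 9/50 + 9/50 → 9/25
merge 23/125 + 47/250 → 93/250
merge 67/250 + 9/25 → 157/250
merge 93/250 + 157/250 → 1
L = 67/250 + 9/25 + 93/250 + 157/250 + 1 = 657/250 = 2.628 bits/symbol.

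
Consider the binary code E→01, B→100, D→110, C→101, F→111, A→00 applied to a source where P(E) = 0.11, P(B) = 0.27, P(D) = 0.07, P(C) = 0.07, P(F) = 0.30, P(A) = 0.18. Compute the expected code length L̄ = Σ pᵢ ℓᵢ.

2.71 bits/symbol

L̄ = Σ pᵢ·ℓᵢ = 0.11·2 + 0.27·3 + 0.07·3 + 0.07·3 + 0.30·3 + 0.18·2 = 2.71 bits/symbol.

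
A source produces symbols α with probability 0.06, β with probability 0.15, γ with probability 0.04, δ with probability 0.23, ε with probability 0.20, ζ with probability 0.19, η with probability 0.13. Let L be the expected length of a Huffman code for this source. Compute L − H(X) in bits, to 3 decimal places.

Entropy H = −Σ p log₂ p ≈ 2.6298 bits.
Huffman merges: 1/25+3/50→1/10; 1/10+13/100→23/100; 3/20+19/100→17/50; 1/5+23/100→43/100; 23/100+17/50→57/100; 43/100+57/100→1. L = 267/100 ≈ 2.6700.
L − H = 2.6700 − 2.6298 = 0.040 bits.

0.040 bits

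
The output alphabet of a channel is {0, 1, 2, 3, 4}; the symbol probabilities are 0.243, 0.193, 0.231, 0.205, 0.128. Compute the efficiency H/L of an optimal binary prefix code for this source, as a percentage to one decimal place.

98.7%

Entropy H = −Σ p log₂ p ≈ 2.2907 bits.
Huffman merges: 16/125+193/1000→321/1000; 41/200+231/1000→109/250; 243/1000+321/1000→141/250; 109/250+141/250→1. L = 2321/1000 ≈ 2.3210.
Efficiency = H/L = 2.2907/2.3210 = 98.7%.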